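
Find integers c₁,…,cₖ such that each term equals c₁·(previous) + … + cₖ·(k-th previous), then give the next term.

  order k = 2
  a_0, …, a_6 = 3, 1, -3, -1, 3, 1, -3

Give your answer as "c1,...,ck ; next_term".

  a_2 = 0·1 + -1·3 = -3
  a_3 = 0·-3 + -1·1 = -1
  a_4 = 0·-1 + -1·-3 = 3
  a_5 = 0·3 + -1·-1 = 1
  a_6 = 0·1 + -1·3 = -3
  a_7 = 0·-3 + -1·1 = -1

0,-1 ; -1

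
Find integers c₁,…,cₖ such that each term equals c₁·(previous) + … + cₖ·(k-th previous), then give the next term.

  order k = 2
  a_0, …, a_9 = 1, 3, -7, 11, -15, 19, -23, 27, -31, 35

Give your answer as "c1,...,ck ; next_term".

-2,-1 ; -39

  a_2 = -2·3 + -1·1 = -7
  a_3 = -2·-7 + -1·3 = 11
  a_4 = -2·11 + -1·-7 = -15
  a_5 = -2·-15 + -1·11 = 19
  a_6 = -2·19 + -1·-15 = -23
  a_7 = -2·-23 + -1·19 = 27
  a_8 = -2·27 + -1·-23 = -31
  a_9 = -2·-31 + -1·27 = 35
  a_10 = -2·35 + -1·-31 = -39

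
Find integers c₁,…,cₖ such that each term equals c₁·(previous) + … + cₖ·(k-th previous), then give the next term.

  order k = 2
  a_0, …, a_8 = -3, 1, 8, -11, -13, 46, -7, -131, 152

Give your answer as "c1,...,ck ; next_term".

  a_2 = -1·1 + -3·-3 = 8
  a_3 = -1·8 + -3·1 = -11
  a_4 = -1·-11 + -3·8 = -13
  a_5 = -1·-13 + -3·-11 = 46
  a_6 = -1·46 + -3·-13 = -7
  a_7 = -1·-7 + -3·46 = -131
  a_8 = -1·-131 + -3·-7 = 152
  a_9 = -1·152 + -3·-131 = 241

-1,-3 ; 241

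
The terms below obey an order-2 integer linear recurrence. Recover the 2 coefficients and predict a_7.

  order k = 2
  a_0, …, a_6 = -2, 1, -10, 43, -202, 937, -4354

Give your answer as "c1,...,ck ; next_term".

  a_2 = -4·1 + 3·-2 = -10
  a_3 = -4·-10 + 3·1 = 43
  a_4 = -4·43 + 3·-10 = -202
  a_5 = -4·-202 + 3·43 = 937
  a_6 = -4·937 + 3·-202 = -4354
  a_7 = -4·-4354 + 3·937 = 20227

-4,3 ; 20227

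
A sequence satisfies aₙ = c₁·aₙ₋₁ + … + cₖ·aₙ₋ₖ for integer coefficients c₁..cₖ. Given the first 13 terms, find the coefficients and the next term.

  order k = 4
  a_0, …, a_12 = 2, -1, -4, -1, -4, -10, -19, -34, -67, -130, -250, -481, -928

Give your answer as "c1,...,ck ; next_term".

  a_4 = 1·-1 + 1·-4 + 1·-1 + 1·2 = -4
  a_5 = 1·-4 + 1·-1 + 1·-4 + 1·-1 = -10
  a_6 = 1·-10 + 1·-4 + 1·-1 + 1·-4 = -19
  a_7 = 1·-19 + 1·-10 + 1·-4 + 1·-1 = -34
  a_8 = 1·-34 + 1·-19 + 1·-10 + 1·-4 = -67
  a_9 = 1·-67 + 1·-34 + 1·-19 + 1·-10 = -130
  a_10 = 1·-130 + 1·-67 + 1·-34 + 1·-19 = -250
  a_11 = 1·-250 + 1·-130 + 1·-67 + 1·-34 = -481
  a_12 = 1·-481 + 1·-250 + 1·-130 + 1·-67 = -928
  a_13 = 1·-928 + 1·-481 + 1·-250 + 1·-130 = -1789

1,1,1,1 ; -1789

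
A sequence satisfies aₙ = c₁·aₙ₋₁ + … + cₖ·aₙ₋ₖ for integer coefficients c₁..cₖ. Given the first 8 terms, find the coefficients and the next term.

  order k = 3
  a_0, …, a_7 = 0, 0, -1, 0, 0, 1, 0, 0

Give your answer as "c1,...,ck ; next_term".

0,0,-1 ; -1

  a_3 = 0·-1 + 0·0 + -1·0 = 0
  a_4 = 0·0 + 0·-1 + -1·0 = 0
  a_5 = 0·0 + 0·0 + -1·-1 = 1
  a_6 = 0·1 + 0·0 + -1·0 = 0
  a_7 = 0·0 + 0·1 + -1·0 = 0
  a_8 = 0·0 + 0·0 + -1·1 = -1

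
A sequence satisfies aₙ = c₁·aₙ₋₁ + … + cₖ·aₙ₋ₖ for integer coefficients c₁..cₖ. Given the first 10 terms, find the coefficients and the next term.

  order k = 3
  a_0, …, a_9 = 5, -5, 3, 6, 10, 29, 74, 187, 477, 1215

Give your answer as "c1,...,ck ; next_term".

2,1,1 ; 3094

  a_3 = 2·3 + 1·-5 + 1·5 = 6
  a_4 = 2·6 + 1·3 + 1·-5 = 10
  a_5 = 2·10 + 1·6 + 1·3 = 29
  a_6 = 2·29 + 1·10 + 1·6 = 74
  a_7 = 2·74 + 1·29 + 1·10 = 187
  a_8 = 2·187 + 1·74 + 1·29 = 477
  a_9 = 2·477 + 1·187 + 1·74 = 1215
  a_10 = 2·1215 + 1·477 + 1·187 = 3094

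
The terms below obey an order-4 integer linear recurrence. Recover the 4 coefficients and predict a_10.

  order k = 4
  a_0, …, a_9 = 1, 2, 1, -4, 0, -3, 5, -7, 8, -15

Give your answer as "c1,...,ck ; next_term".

0,1,-1,1 ; 20

  a_4 = 0·-4 + 1·1 + -1·2 + 1·1 = 0
  a_5 = 0·0 + 1·-4 + -1·1 + 1·2 = -3
  a_6 = 0·-3 + 1·0 + -1·-4 + 1·1 = 5
  a_7 = 0·5 + 1·-3 + -1·0 + 1·-4 = -7
  a_8 = 0·-7 + 1·5 + -1·-3 + 1·0 = 8
  a_9 = 0·8 + 1·-7 + -1·5 + 1·-3 = -15
  a_10 = 0·-15 + 1·8 + -1·-7 + 1·5 = 20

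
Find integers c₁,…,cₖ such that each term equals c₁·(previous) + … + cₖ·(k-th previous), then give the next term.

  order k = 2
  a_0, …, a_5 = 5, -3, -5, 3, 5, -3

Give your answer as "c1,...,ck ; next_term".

  a_2 = 0·-3 + -1·5 = -5
  a_3 = 0·-5 + -1·-3 = 3
  a_4 = 0·3 + -1·-5 = 5
  a_5 = 0·5 + -1·3 = -3
  a_6 = 0·-3 + -1·5 = -5

0,-1 ; -5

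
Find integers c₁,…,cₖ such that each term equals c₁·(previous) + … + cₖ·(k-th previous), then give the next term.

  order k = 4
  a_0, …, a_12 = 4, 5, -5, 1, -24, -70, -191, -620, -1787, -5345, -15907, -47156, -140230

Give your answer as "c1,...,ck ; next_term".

2,3,1,-4 ; -416455

  a_4 = 2·1 + 3·-5 + 1·5 + -4·4 = -24
  a_5 = 2·-24 + 3·1 + 1·-5 + -4·5 = -70
  a_6 = 2·-70 + 3·-24 + 1·1 + -4·-5 = -191
  a_7 = 2·-191 + 3·-70 + 1·-24 + -4·1 = -620
  a_8 = 2·-620 + 3·-191 + 1·-70 + -4·-24 = -1787
  a_9 = 2·-1787 + 3·-620 + 1·-191 + -4·-70 = -5345
  a_10 = 2·-5345 + 3·-1787 + 1·-620 + -4·-191 = -15907
  a_11 = 2·-15907 + 3·-5345 + 1·-1787 + -4·-620 = -47156
  a_12 = 2·-47156 + 3·-15907 + 1·-5345 + -4·-1787 = -140230
  a_13 = 2·-140230 + 3·-47156 + 1·-15907 + -4·-5345 = -416455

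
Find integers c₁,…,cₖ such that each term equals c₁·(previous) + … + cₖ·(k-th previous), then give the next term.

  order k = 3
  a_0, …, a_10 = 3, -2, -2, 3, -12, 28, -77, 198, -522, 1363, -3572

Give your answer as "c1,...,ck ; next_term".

-2,2,1 ; 9348

  a_3 = -2·-2 + 2·-2 + 1·3 = 3
  a_4 = -2·3 + 2·-2 + 1·-2 = -12
  a_5 = -2·-12 + 2·3 + 1·-2 = 28
  a_6 = -2·28 + 2·-12 + 1·3 = -77
  a_7 = -2·-77 + 2·28 + 1·-12 = 198
  a_8 = -2·198 + 2·-77 + 1·28 = -522
  a_9 = -2·-522 + 2·198 + 1·-77 = 1363
  a_10 = -2·1363 + 2·-522 + 1·198 = -3572
  a_11 = -2·-3572 + 2·1363 + 1·-522 = 9348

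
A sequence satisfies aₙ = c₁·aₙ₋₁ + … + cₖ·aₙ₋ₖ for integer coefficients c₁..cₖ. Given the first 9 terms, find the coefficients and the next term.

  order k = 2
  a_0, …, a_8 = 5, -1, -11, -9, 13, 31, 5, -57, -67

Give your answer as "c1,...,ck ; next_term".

  a_2 = 1·-1 + -2·5 = -11
  a_3 = 1·-11 + -2·-1 = -9
  a_4 = 1·-9 + -2·-11 = 13
  a_5 = 1·13 + -2·-9 = 31
  a_6 = 1·31 + -2·13 = 5
  a_7 = 1·5 + -2·31 = -57
  a_8 = 1·-57 + -2·5 = -67
  a_9 = 1·-67 + -2·-57 = 47

1,-2 ; 47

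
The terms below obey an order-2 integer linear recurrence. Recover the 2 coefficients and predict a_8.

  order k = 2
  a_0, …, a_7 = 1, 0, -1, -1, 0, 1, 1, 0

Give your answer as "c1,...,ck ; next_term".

  a_2 = 1·0 + -1·1 = -1
  a_3 = 1·-1 + -1·0 = -1
  a_4 = 1·-1 + -1·-1 = 0
  a_5 = 1·0 + -1·-1 = 1
  a_6 = 1·1 + -1·0 = 1
  a_7 = 1·1 + -1·1 = 0
  a_8 = 1·0 + -1·1 = -1

1,-1 ; -1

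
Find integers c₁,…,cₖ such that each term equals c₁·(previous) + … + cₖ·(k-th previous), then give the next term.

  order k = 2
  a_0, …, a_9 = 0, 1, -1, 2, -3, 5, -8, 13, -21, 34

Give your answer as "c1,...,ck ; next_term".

-1,1 ; -55

  a_2 = -1·1 + 1·0 = -1
  a_3 = -1·-1 + 1·1 = 2
  a_4 = -1·2 + 1·-1 = -3
  a_5 = -1·-3 + 1·2 = 5
  a_6 = -1·5 + 1·-3 = -8
  a_7 = -1·-8 + 1·5 = 13
  a_8 = -1·13 + 1·-8 = -21
  a_9 = -1·-21 + 1·13 = 34
  a_10 = -1·34 + 1·-21 = -55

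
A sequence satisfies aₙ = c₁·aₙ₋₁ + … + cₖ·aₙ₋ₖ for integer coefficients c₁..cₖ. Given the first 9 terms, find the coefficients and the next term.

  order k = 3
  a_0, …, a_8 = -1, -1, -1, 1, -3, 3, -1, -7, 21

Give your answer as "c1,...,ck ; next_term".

-2,-1,2 ; -37

  a_3 = -2·-1 + -1·-1 + 2·-1 = 1
  a_4 = -2·1 + -1·-1 + 2·-1 = -3
  a_5 = -2·-3 + -1·1 + 2·-1 = 3
  a_6 = -2·3 + -1·-3 + 2·1 = -1
  a_7 = -2·-1 + -1·3 + 2·-3 = -7
  a_8 = -2·-7 + -1·-1 + 2·3 = 21
  a_9 = -2·21 + -1·-7 + 2·-1 = -37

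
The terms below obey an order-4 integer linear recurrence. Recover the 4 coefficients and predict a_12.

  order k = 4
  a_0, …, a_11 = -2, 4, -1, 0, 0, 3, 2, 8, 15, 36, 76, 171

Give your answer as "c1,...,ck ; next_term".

  a_4 = 1·0 + 2·-1 + 1·4 + 1·-2 = 0
  a_5 = 1·0 + 2·0 + 1·-1 + 1·4 = 3
  a_6 = 1·3 + 2·0 + 1·0 + 1·-1 = 2
  a_7 = 1·2 + 2·3 + 1·0 + 1·0 = 8
  a_8 = 1·8 + 2·2 + 1·3 + 1·0 = 15
  a_9 = 1·15 + 2·8 + 1·2 + 1·3 = 36
  a_10 = 1·36 + 2·15 + 1·8 + 1·2 = 76
  a_11 = 1·76 + 2·36 + 1·15 + 1·8 = 171
  a_12 = 1·171 + 2·76 + 1·36 + 1·15 = 374

1,2,1,1 ; 374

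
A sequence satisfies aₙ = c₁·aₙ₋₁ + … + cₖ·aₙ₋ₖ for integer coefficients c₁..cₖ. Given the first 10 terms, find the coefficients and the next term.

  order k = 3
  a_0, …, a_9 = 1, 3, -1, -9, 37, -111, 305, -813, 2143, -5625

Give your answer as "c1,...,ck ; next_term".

-4,-4,-1 ; 14741

  a_3 = -4·-1 + -4·3 + -1·1 = -9
  a_4 = -4·-9 + -4·-1 + -1·3 = 37
  a_5 = -4·37 + -4·-9 + -1·-1 = -111
  a_6 = -4·-111 + -4·37 + -1·-9 = 305
  a_7 = -4·305 + -4·-111 + -1·37 = -813
  a_8 = -4·-813 + -4·305 + -1·-111 = 2143
  a_9 = -4·2143 + -4·-813 + -1·305 = -5625
  a_10 = -4·-5625 + -4·2143 + -1·-813 = 14741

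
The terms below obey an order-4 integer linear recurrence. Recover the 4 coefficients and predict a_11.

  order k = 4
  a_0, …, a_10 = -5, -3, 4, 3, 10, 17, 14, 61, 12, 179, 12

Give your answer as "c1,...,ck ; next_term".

  a_4 = -1·3 + 3·4 + 3·-3 + -2·-5 = 10
  a_5 = -1·10 + 3·3 + 3·4 + -2·-3 = 17
  a_6 = -1·17 + 3·10 + 3·3 + -2·4 = 14
  a_7 = -1·14 + 3·17 + 3·10 + -2·3 = 61
  a_8 = -1·61 + 3·14 + 3·17 + -2·10 = 12
  a_9 = -1·12 + 3·61 + 3·14 + -2·17 = 179
  a_10 = -1·179 + 3·12 + 3·61 + -2·14 = 12
  a_11 = -1·12 + 3·179 + 3·12 + -2·61 = 439

-1,3,3,-2 ; 439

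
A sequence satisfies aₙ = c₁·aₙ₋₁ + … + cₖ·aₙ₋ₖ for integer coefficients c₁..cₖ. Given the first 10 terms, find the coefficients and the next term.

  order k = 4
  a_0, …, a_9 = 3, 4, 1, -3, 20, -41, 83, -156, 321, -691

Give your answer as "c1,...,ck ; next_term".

  a_4 = -3·-3 + -2·1 + 1·4 + 3·3 = 20
  a_5 = -3·20 + -2·-3 + 1·1 + 3·4 = -41
  a_6 = -3·-41 + -2·20 + 1·-3 + 3·1 = 83
  a_7 = -3·83 + -2·-41 + 1·20 + 3·-3 = -156
  a_8 = -3·-156 + -2·83 + 1·-41 + 3·20 = 321
  a_9 = -3·321 + -2·-156 + 1·83 + 3·-41 = -691
  a_10 = -3·-691 + -2·321 + 1·-156 + 3·83 = 1524

-3,-2,1,3 ; 1524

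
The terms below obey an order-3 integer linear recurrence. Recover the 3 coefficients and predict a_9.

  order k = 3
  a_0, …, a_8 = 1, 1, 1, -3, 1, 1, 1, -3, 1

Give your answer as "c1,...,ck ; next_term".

  a_3 = -1·1 + -1·1 + -1·1 = -3
  a_4 = -1·-3 + -1·1 + -1·1 = 1
  a_5 = -1·1 + -1·-3 + -1·1 = 1
  a_6 = -1·1 + -1·1 + -1·-3 = 1
  a_7 = -1·1 + -1·1 + -1·1 = -3
  a_8 = -1·-3 + -1·1 + -1·1 = 1
  a_9 = -1·1 + -1·-3 + -1·1 = 1

-1,-1,-1 ; 1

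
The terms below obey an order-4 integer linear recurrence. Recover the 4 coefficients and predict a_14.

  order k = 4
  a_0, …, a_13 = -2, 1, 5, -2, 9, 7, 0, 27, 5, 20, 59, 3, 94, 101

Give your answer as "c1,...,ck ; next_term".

0,1,2,-1 ; 41

  a_4 = 0·-2 + 1·5 + 2·1 + -1·-2 = 9
  a_5 = 0·9 + 1·-2 + 2·5 + -1·1 = 7
  a_6 = 0·7 + 1·9 + 2·-2 + -1·5 = 0
  a_7 = 0·0 + 1·7 + 2·9 + -1·-2 = 27
  a_8 = 0·27 + 1·0 + 2·7 + -1·9 = 5
  a_9 = 0·5 + 1·27 + 2·0 + -1·7 = 20
  a_10 = 0·20 + 1·5 + 2·27 + -1·0 = 59
  a_11 = 0·59 + 1·20 + 2·5 + -1·27 = 3
  a_12 = 0·3 + 1·59 + 2·20 + -1·5 = 94
  a_13 = 0·94 + 1·3 + 2·59 + -1·20 = 101
  a_14 = 0·101 + 1·94 + 2·3 + -1·59 = 41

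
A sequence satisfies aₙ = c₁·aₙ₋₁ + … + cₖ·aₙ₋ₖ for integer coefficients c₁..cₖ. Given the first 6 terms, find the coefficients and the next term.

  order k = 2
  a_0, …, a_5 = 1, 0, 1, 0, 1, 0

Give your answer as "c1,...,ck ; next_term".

0,1 ; 1

  a_2 = 0·0 + 1·1 = 1
  a_3 = 0·1 + 1·0 = 0
  a_4 = 0·0 + 1·1 = 1
  a_5 = 0·1 + 1·0 = 0
  a_6 = 0·0 + 1·1 = 1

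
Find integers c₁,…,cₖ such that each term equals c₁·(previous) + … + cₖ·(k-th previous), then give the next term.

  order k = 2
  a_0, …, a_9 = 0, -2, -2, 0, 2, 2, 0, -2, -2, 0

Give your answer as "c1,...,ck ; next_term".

1,-1 ; 2

  a_2 = 1·-2 + -1·0 = -2
  a_3 = 1·-2 + -1·-2 = 0
  a_4 = 1·0 + -1·-2 = 2
  a_5 = 1·2 + -1·0 = 2
  a_6 = 1·2 + -1·2 = 0
  a_7 = 1·0 + -1·2 = -2
  a_8 = 1·-2 + -1·0 = -2
  a_9 = 1·-2 + -1·-2 = 0
  a_10 = 1·0 + -1·-2 = 2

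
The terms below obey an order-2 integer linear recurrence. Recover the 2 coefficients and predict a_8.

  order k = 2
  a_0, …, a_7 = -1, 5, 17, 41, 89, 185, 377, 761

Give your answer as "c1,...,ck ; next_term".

  a_2 = 3·5 + -2·-1 = 17
  a_3 = 3·17 + -2·5 = 41
  a_4 = 3·41 + -2·17 = 89
  a_5 = 3·89 + -2·41 = 185
  a_6 = 3·185 + -2·89 = 377
  a_7 = 3·377 + -2·185 = 761
  a_8 = 3·761 + -2·377 = 1529

3,-2 ; 1529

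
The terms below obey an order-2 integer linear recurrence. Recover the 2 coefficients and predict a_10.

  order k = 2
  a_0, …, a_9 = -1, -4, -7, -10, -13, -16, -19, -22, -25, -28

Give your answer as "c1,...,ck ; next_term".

  a_2 = 2·-4 + -1·-1 = -7
  a_3 = 2·-7 + -1·-4 = -10
  a_4 = 2·-10 + -1·-7 = -13
  a_5 = 2·-13 + -1·-10 = -16
  a_6 = 2·-16 + -1·-13 = -19
  a_7 = 2·-19 + -1·-16 = -22
  a_8 = 2·-22 + -1·-19 = -25
  a_9 = 2·-25 + -1·-22 = -28
  a_10 = 2·-28 + -1·-25 = -31

2,-1 ; -31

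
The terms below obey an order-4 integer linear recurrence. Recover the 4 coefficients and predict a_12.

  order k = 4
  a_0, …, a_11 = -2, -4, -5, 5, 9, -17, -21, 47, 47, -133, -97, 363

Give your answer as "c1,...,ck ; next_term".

  a_4 = -1·5 + -2·-5 + -2·-4 + 2·-2 = 9
  a_5 = -1·9 + -2·5 + -2·-5 + 2·-4 = -17
  a_6 = -1·-17 + -2·9 + -2·5 + 2·-5 = -21
  a_7 = -1·-21 + -2·-17 + -2·9 + 2·5 = 47
  a_8 = -1·47 + -2·-21 + -2·-17 + 2·9 = 47
  a_9 = -1·47 + -2·47 + -2·-21 + 2·-17 = -133
  a_10 = -1·-133 + -2·47 + -2·47 + 2·-21 = -97
  a_11 = -1·-97 + -2·-133 + -2·47 + 2·47 = 363
  a_12 = -1·363 + -2·-97 + -2·-133 + 2·47 = 191

-1,-2,-2,2 ; 191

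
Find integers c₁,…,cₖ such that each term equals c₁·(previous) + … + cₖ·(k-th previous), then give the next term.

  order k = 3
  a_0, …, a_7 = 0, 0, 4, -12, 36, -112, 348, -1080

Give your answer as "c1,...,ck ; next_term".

-3,0,-1 ; 3352

  a_3 = -3·4 + 0·0 + -1·0 = -12
  a_4 = -3·-12 + 0·4 + -1·0 = 36
  a_5 = -3·36 + 0·-12 + -1·4 = -112
  a_6 = -3·-112 + 0·36 + -1·-12 = 348
  a_7 = -3·348 + 0·-112 + -1·36 = -1080
  a_8 = -3·-1080 + 0·348 + -1·-112 = 3352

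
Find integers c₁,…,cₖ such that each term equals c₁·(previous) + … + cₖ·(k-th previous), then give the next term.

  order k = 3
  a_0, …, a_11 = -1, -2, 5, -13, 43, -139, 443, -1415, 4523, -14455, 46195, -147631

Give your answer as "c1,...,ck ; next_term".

  a_3 = -3·5 + 0·-2 + -2·-1 = -13
  a_4 = -3·-13 + 0·5 + -2·-2 = 43
  a_5 = -3·43 + 0·-13 + -2·5 = -139
  a_6 = -3·-139 + 0·43 + -2·-13 = 443
  a_7 = -3·443 + 0·-139 + -2·43 = -1415
  a_8 = -3·-1415 + 0·443 + -2·-139 = 4523
  a_9 = -3·4523 + 0·-1415 + -2·443 = -14455
  a_10 = -3·-14455 + 0·4523 + -2·-1415 = 46195
  a_11 = -3·46195 + 0·-14455 + -2·4523 = -147631
  a_12 = -3·-147631 + 0·46195 + -2·-14455 = 471803

-3,0,-2 ; 471803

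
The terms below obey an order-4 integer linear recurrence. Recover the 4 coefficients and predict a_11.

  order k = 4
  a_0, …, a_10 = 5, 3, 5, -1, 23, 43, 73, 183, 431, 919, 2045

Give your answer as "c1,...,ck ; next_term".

  a_4 = 1·-1 + 1·5 + 3·3 + 2·5 = 23
  a_5 = 1·23 + 1·-1 + 3·5 + 2·3 = 43
  a_6 = 1·43 + 1·23 + 3·-1 + 2·5 = 73
  a_7 = 1·73 + 1·43 + 3·23 + 2·-1 = 183
  a_8 = 1·183 + 1·73 + 3·43 + 2·23 = 431
  a_9 = 1·431 + 1·183 + 3·73 + 2·43 = 919
  a_10 = 1·919 + 1·431 + 3·183 + 2·73 = 2045
  a_11 = 1·2045 + 1·919 + 3·431 + 2·183 = 4623

1,1,3,2 ; 4623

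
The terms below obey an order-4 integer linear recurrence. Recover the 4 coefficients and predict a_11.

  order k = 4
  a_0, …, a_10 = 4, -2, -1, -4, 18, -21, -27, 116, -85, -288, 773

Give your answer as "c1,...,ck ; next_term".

-2,-4,-1,1 ; -193

  a_4 = -2·-4 + -4·-1 + -1·-2 + 1·4 = 18
  a_5 = -2·18 + -4·-4 + -1·-1 + 1·-2 = -21
  a_6 = -2·-21 + -4·18 + -1·-4 + 1·-1 = -27
  a_7 = -2·-27 + -4·-21 + -1·18 + 1·-4 = 116
  a_8 = -2·116 + -4·-27 + -1·-21 + 1·18 = -85
  a_9 = -2·-85 + -4·116 + -1·-27 + 1·-21 = -288
  a_10 = -2·-288 + -4·-85 + -1·116 + 1·-27 = 773
  a_11 = -2·773 + -4·-288 + -1·-85 + 1·116 = -193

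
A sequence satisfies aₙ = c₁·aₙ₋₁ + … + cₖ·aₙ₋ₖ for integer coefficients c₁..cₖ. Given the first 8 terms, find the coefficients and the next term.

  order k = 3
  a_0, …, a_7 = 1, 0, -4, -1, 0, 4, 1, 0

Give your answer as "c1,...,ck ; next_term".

0,0,-1 ; -4

  a_3 = 0·-4 + 0·0 + -1·1 = -1
  a_4 = 0·-1 + 0·-4 + -1·0 = 0
  a_5 = 0·0 + 0·-1 + -1·-4 = 4
  a_6 = 0·4 + 0·0 + -1·-1 = 1
  a_7 = 0·1 + 0·4 + -1·0 = 0
  a_8 = 0·0 + 0·1 + -1·4 = -4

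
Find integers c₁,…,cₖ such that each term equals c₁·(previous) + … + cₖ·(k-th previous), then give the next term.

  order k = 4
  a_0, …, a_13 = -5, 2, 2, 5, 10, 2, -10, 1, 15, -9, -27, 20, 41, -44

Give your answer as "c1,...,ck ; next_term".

  a_4 = 1·5 + -2·2 + 2·2 + -1·-5 = 10
  a_5 = 1·10 + -2·5 + 2·2 + -1·2 = 2
  a_6 = 1·2 + -2·10 + 2·5 + -1·2 = -10
  a_7 = 1·-10 + -2·2 + 2·10 + -1·5 = 1
  a_8 = 1·1 + -2·-10 + 2·2 + -1·10 = 15
  a_9 = 1·15 + -2·1 + 2·-10 + -1·2 = -9
  a_10 = 1·-9 + -2·15 + 2·1 + -1·-10 = -27
  a_11 = 1·-27 + -2·-9 + 2·15 + -1·1 = 20
  a_12 = 1·20 + -2·-27 + 2·-9 + -1·15 = 41
  a_13 = 1·41 + -2·20 + 2·-27 + -1·-9 = -44
  a_14 = 1·-44 + -2·41 + 2·20 + -1·-27 = -59

1,-2,2,-1 ; -59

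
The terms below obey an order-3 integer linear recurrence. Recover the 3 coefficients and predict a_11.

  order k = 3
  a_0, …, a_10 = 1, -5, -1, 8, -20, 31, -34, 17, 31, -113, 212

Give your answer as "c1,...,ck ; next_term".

  a_3 = -2·-1 + -1·-5 + 1·1 = 8
  a_4 = -2·8 + -1·-1 + 1·-5 = -20
  a_5 = -2·-20 + -1·8 + 1·-1 = 31
  a_6 = -2·31 + -1·-20 + 1·8 = -34
  a_7 = -2·-34 + -1·31 + 1·-20 = 17
  a_8 = -2·17 + -1·-34 + 1·31 = 31
  a_9 = -2·31 + -1·17 + 1·-34 = -113
  a_10 = -2·-113 + -1·31 + 1·17 = 212
  a_11 = -2·212 + -1·-113 + 1·31 = -280

-2,-1,1 ; -280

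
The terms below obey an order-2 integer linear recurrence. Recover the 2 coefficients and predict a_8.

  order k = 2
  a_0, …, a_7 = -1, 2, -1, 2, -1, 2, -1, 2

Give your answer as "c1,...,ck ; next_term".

0,1 ; -1

  a_2 = 0·2 + 1·-1 = -1
  a_3 = 0·-1 + 1·2 = 2
  a_4 = 0·2 + 1·-1 = -1
  a_5 = 0·-1 + 1·2 = 2
  a_6 = 0·2 + 1·-1 = -1
  a_7 = 0·-1 + 1·2 = 2
  a_8 = 0·2 + 1·-1 = -1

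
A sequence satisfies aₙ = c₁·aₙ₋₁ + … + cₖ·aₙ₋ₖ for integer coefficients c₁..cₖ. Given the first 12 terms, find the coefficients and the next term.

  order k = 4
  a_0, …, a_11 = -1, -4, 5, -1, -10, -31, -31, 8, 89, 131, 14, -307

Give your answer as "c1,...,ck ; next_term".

2,-2,-1,2 ; -595

  a_4 = 2·-1 + -2·5 + -1·-4 + 2·-1 = -10
  a_5 = 2·-10 + -2·-1 + -1·5 + 2·-4 = -31
  a_6 = 2·-31 + -2·-10 + -1·-1 + 2·5 = -31
  a_7 = 2·-31 + -2·-31 + -1·-10 + 2·-1 = 8
  a_8 = 2·8 + -2·-31 + -1·-31 + 2·-10 = 89
  a_9 = 2·89 + -2·8 + -1·-31 + 2·-31 = 131
  a_10 = 2·131 + -2·89 + -1·8 + 2·-31 = 14
  a_11 = 2·14 + -2·131 + -1·89 + 2·8 = -307
  a_12 = 2·-307 + -2·14 + -1·131 + 2·89 = -595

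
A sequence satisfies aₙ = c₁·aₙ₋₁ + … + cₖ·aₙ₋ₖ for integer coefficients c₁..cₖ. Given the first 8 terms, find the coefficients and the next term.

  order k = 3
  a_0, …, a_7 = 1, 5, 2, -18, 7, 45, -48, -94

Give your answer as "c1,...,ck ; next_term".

  a_3 = -1·2 + -3·5 + -1·1 = -18
  a_4 = -1·-18 + -3·2 + -1·5 = 7
  a_5 = -1·7 + -3·-18 + -1·2 = 45
  a_6 = -1·45 + -3·7 + -1·-18 = -48
  a_7 = -1·-48 + -3·45 + -1·7 = -94
  a_8 = -1·-94 + -3·-48 + -1·45 = 193

-1,-3,-1 ; 193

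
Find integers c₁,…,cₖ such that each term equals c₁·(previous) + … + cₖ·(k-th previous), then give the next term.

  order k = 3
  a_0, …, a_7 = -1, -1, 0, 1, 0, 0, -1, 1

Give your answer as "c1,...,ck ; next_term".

-1,0,-1 ; -1

  a_3 = -1·0 + 0·-1 + -1·-1 = 1
  a_4 = -1·1 + 0·0 + -1·-1 = 0
  a_5 = -1·0 + 0·1 + -1·0 = 0
  a_6 = -1·0 + 0·0 + -1·1 = -1
  a_7 = -1·-1 + 0·0 + -1·0 = 1
  a_8 = -1·1 + 0·-1 + -1·0 = -1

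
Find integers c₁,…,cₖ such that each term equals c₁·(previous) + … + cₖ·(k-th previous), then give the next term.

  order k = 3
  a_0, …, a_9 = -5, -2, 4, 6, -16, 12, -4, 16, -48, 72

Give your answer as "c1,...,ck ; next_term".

-2,-2,-2 ; -80

  a_3 = -2·4 + -2·-2 + -2·-5 = 6
  a_4 = -2·6 + -2·4 + -2·-2 = -16
  a_5 = -2·-16 + -2·6 + -2·4 = 12
  a_6 = -2·12 + -2·-16 + -2·6 = -4
  a_7 = -2·-4 + -2·12 + -2·-16 = 16
  a_8 = -2·16 + -2·-4 + -2·12 = -48
  a_9 = -2·-48 + -2·16 + -2·-4 = 72
  a_10 = -2·72 + -2·-48 + -2·16 = -80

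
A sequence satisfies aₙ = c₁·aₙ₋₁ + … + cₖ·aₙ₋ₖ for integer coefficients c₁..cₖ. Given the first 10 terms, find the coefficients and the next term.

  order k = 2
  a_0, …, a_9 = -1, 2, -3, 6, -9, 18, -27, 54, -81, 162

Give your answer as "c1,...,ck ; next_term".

0,3 ; -243

  a_2 = 0·2 + 3·-1 = -3
  a_3 = 0·-3 + 3·2 = 6
  a_4 = 0·6 + 3·-3 = -9
  a_5 = 0·-9 + 3·6 = 18
  a_6 = 0·18 + 3·-9 = -27
  a_7 = 0·-27 + 3·18 = 54
  a_8 = 0·54 + 3·-27 = -81
  a_9 = 0·-81 + 3·54 = 162
  a_10 = 0·162 + 3·-81 = -243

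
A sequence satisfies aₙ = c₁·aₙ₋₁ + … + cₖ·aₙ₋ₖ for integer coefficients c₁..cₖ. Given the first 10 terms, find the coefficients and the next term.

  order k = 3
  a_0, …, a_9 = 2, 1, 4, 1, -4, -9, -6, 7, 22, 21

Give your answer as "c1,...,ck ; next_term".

  a_3 = 1·4 + -1·1 + -1·2 = 1
  a_4 = 1·1 + -1·4 + -1·1 = -4
  a_5 = 1·-4 + -1·1 + -1·4 = -9
  a_6 = 1·-9 + -1·-4 + -1·1 = -6
  a_7 = 1·-6 + -1·-9 + -1·-4 = 7
  a_8 = 1·7 + -1·-6 + -1·-9 = 22
  a_9 = 1·22 + -1·7 + -1·-6 = 21
  a_10 = 1·21 + -1·22 + -1·7 = -8

1,-1,-1 ; -8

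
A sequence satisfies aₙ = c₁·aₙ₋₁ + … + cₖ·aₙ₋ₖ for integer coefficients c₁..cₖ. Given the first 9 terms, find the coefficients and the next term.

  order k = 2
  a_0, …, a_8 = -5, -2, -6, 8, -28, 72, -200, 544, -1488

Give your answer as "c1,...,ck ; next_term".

  a_2 = -2·-2 + 2·-5 = -6
  a_3 = -2·-6 + 2·-2 = 8
  a_4 = -2·8 + 2·-6 = -28
  a_5 = -2·-28 + 2·8 = 72
  a_6 = -2·72 + 2·-28 = -200
  a_7 = -2·-200 + 2·72 = 544
  a_8 = -2·544 + 2·-200 = -1488
  a_9 = -2·-1488 + 2·544 = 4064

-2,2 ; 4064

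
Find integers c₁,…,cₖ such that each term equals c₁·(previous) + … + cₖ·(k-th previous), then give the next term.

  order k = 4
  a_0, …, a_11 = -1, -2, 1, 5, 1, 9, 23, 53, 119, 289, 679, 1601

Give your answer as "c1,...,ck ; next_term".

1,2,2,2 ; 3775

  a_4 = 1·5 + 2·1 + 2·-2 + 2·-1 = 1
  a_5 = 1·1 + 2·5 + 2·1 + 2·-2 = 9
  a_6 = 1·9 + 2·1 + 2·5 + 2·1 = 23
  a_7 = 1·23 + 2·9 + 2·1 + 2·5 = 53
  a_8 = 1·53 + 2·23 + 2·9 + 2·1 = 119
  a_9 = 1·119 + 2·53 + 2·23 + 2·9 = 289
  a_10 = 1·289 + 2·119 + 2·53 + 2·23 = 679
  a_11 = 1·679 + 2·289 + 2·119 + 2·53 = 1601
  a_12 = 1·1601 + 2·679 + 2·289 + 2·119 = 3775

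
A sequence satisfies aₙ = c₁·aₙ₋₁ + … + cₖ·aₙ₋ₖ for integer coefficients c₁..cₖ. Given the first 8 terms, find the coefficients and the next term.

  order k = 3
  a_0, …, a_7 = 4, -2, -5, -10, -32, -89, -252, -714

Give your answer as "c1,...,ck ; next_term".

  a_3 = 2·-5 + 2·-2 + 1·4 = -10
  a_4 = 2·-10 + 2·-5 + 1·-2 = -32
  a_5 = 2·-32 + 2·-10 + 1·-5 = -89
  a_6 = 2·-89 + 2·-32 + 1·-10 = -252
  a_7 = 2·-252 + 2·-89 + 1·-32 = -714
  a_8 = 2·-714 + 2·-252 + 1·-89 = -2021

2,2,1 ; -2021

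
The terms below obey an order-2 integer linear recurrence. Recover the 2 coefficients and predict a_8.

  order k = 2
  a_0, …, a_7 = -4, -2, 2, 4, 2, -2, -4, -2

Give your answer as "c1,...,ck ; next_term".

1,-1 ; 2

  a_2 = 1·-2 + -1·-4 = 2
  a_3 = 1·2 + -1·-2 = 4
  a_4 = 1·4 + -1·2 = 2
  a_5 = 1·2 + -1·4 = -2
  a_6 = 1·-2 + -1·2 = -4
  a_7 = 1·-4 + -1·-2 = -2
  a_8 = 1·-2 + -1·-4 = 2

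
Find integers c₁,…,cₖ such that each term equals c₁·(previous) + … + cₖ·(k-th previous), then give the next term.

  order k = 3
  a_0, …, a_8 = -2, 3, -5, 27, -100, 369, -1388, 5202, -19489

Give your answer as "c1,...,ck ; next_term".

  a_3 = -3·-5 + 2·3 + -3·-2 = 27
  a_4 = -3·27 + 2·-5 + -3·3 = -100
  a_5 = -3·-100 + 2·27 + -3·-5 = 369
  a_6 = -3·369 + 2·-100 + -3·27 = -1388
  a_7 = -3·-1388 + 2·369 + -3·-100 = 5202
  a_8 = -3·5202 + 2·-1388 + -3·369 = -19489
  a_9 = -3·-19489 + 2·5202 + -3·-1388 = 73035

-3,2,-3 ; 73035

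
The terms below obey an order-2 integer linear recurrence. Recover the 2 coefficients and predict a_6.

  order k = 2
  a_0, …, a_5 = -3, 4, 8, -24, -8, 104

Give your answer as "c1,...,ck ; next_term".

-1,-4 ; -72

  a_2 = -1·4 + -4·-3 = 8
  a_3 = -1·8 + -4·4 = -24
  a_4 = -1·-24 + -4·8 = -8
  a_5 = -1·-8 + -4·-24 = 104
  a_6 = -1·104 + -4·-8 = -72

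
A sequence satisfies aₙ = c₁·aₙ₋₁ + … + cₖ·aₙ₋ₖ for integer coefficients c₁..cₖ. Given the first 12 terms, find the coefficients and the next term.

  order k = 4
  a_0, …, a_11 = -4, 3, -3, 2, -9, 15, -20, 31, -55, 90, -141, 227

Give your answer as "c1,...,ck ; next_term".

  a_4 = -1·2 + 0·-3 + -1·3 + 1·-4 = -9
  a_5 = -1·-9 + 0·2 + -1·-3 + 1·3 = 15
  a_6 = -1·15 + 0·-9 + -1·2 + 1·-3 = -20
  a_7 = -1·-20 + 0·15 + -1·-9 + 1·2 = 31
  a_8 = -1·31 + 0·-20 + -1·15 + 1·-9 = -55
  a_9 = -1·-55 + 0·31 + -1·-20 + 1·15 = 90
  a_10 = -1·90 + 0·-55 + -1·31 + 1·-20 = -141
  a_11 = -1·-141 + 0·90 + -1·-55 + 1·31 = 227
  a_12 = -1·227 + 0·-141 + -1·90 + 1·-55 = -372

-1,0,-1,1 ; -372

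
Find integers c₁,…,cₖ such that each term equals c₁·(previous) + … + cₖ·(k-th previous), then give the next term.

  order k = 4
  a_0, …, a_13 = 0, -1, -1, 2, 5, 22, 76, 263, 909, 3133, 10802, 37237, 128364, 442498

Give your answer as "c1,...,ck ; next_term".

  a_4 = 3·2 + 2·-1 + -1·-1 + -2·0 = 5
  a_5 = 3·5 + 2·2 + -1·-1 + -2·-1 = 22
  a_6 = 3·22 + 2·5 + -1·2 + -2·-1 = 76
  a_7 = 3·76 + 2·22 + -1·5 + -2·2 = 263
  a_8 = 3·263 + 2·76 + -1·22 + -2·5 = 909
  a_9 = 3·909 + 2·263 + -1·76 + -2·22 = 3133
  a_10 = 3·3133 + 2·909 + -1·263 + -2·76 = 10802
  a_11 = 3·10802 + 2·3133 + -1·909 + -2·263 = 37237
  a_12 = 3·37237 + 2·10802 + -1·3133 + -2·909 = 128364
  a_13 = 3·128364 + 2·37237 + -1·10802 + -2·3133 = 442498
  a_14 = 3·442498 + 2·128364 + -1·37237 + -2·10802 = 1525381

3,2,-1,-2 ; 1525381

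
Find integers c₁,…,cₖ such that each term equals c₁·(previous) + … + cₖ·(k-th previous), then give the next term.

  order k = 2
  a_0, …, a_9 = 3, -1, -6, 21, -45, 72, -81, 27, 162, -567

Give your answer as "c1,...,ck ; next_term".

-3,-3 ; 1215

  a_2 = -3·-1 + -3·3 = -6
  a_3 = -3·-6 + -3·-1 = 21
  a_4 = -3·21 + -3·-6 = -45
  a_5 = -3·-45 + -3·21 = 72
  a_6 = -3·72 + -3·-45 = -81
  a_7 = -3·-81 + -3·72 = 27
  a_8 = -3·27 + -3·-81 = 162
  a_9 = -3·162 + -3·27 = -567
  a_10 = -3·-567 + -3·162 = 1215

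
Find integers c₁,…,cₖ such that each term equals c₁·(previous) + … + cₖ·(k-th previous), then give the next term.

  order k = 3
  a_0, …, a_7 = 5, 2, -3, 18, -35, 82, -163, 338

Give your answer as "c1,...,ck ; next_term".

  a_3 = -2·-3 + 1·2 + 2·5 = 18
  a_4 = -2·18 + 1·-3 + 2·2 = -35
  a_5 = -2·-35 + 1·18 + 2·-3 = 82
  a_6 = -2·82 + 1·-35 + 2·18 = -163
  a_7 = -2·-163 + 1·82 + 2·-35 = 338
  a_8 = -2·338 + 1·-163 + 2·82 = -675

-2,1,2 ; -675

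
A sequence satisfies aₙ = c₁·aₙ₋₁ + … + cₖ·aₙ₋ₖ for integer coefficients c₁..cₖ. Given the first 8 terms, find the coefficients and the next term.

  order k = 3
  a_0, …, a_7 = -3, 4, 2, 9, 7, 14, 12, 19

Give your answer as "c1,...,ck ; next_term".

  a_3 = 1·2 + 1·4 + -1·-3 = 9
  a_4 = 1·9 + 1·2 + -1·4 = 7
  a_5 = 1·7 + 1·9 + -1·2 = 14
  a_6 = 1·14 + 1·7 + -1·9 = 12
  a_7 = 1·12 + 1·14 + -1·7 = 19
  a_8 = 1·19 + 1·12 + -1·14 = 17

1,1,-1 ; 17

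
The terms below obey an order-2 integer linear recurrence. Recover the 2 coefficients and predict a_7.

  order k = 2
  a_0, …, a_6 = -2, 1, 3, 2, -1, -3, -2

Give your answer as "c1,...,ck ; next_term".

  a_2 = 1·1 + -1·-2 = 3
  a_3 = 1·3 + -1·1 = 2
  a_4 = 1·2 + -1·3 = -1
  a_5 = 1·-1 + -1·2 = -3
  a_6 = 1·-3 + -1·-1 = -2
  a_7 = 1·-2 + -1·-3 = 1

1,-1 ; 1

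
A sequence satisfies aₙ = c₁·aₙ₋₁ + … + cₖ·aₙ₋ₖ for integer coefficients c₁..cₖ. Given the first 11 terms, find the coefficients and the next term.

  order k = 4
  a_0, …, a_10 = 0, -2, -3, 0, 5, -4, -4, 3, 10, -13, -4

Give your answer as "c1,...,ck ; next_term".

-1,-1,-1,1 ; 10

  a_4 = -1·0 + -1·-3 + -1·-2 + 1·0 = 5
  a_5 = -1·5 + -1·0 + -1·-3 + 1·-2 = -4
  a_6 = -1·-4 + -1·5 + -1·0 + 1·-3 = -4
  a_7 = -1·-4 + -1·-4 + -1·5 + 1·0 = 3
  a_8 = -1·3 + -1·-4 + -1·-4 + 1·5 = 10
  a_9 = -1·10 + -1·3 + -1·-4 + 1·-4 = -13
  a_10 = -1·-13 + -1·10 + -1·3 + 1·-4 = -4
  a_11 = -1·-4 + -1·-13 + -1·10 + 1·3 = 10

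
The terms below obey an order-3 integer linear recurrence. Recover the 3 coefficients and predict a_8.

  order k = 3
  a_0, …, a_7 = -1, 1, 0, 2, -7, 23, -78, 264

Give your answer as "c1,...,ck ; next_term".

-3,1,-1 ; -893

  a_3 = -3·0 + 1·1 + -1·-1 = 2
  a_4 = -3·2 + 1·0 + -1·1 = -7
  a_5 = -3·-7 + 1·2 + -1·0 = 23
  a_6 = -3·23 + 1·-7 + -1·2 = -78
  a_7 = -3·-78 + 1·23 + -1·-7 = 264
  a_8 = -3·264 + 1·-78 + -1·23 = -893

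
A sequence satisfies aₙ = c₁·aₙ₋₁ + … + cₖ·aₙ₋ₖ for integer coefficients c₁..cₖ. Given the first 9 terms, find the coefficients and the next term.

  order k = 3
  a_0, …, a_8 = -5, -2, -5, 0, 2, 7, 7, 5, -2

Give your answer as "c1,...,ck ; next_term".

  a_3 = 1·-5 + 0·-2 + -1·-5 = 0
  a_4 = 1·0 + 0·-5 + -1·-2 = 2
  a_5 = 1·2 + 0·0 + -1·-5 = 7
  a_6 = 1·7 + 0·2 + -1·0 = 7
  a_7 = 1·7 + 0·7 + -1·2 = 5
  a_8 = 1·5 + 0·7 + -1·7 = -2
  a_9 = 1·-2 + 0·5 + -1·7 = -9

1,0,-1 ; -9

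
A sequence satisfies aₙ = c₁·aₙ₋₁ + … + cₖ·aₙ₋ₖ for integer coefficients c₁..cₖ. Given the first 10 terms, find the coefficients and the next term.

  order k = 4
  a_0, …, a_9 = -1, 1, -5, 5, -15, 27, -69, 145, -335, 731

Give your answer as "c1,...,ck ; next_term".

-2,1,2,2 ; -1645

  a_4 = -2·5 + 1·-5 + 2·1 + 2·-1 = -15
  a_5 = -2·-15 + 1·5 + 2·-5 + 2·1 = 27
  a_6 = -2·27 + 1·-15 + 2·5 + 2·-5 = -69
  a_7 = -2·-69 + 1·27 + 2·-15 + 2·5 = 145
  a_8 = -2·145 + 1·-69 + 2·27 + 2·-15 = -335
  a_9 = -2·-335 + 1·145 + 2·-69 + 2·27 = 731
  a_10 = -2·731 + 1·-335 + 2·145 + 2·-69 = -1645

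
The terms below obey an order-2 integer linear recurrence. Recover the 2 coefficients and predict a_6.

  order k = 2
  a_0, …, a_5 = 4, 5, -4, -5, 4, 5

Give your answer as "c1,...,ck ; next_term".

0,-1 ; -4

  a_2 = 0·5 + -1·4 = -4
  a_3 = 0·-4 + -1·5 = -5
  a_4 = 0·-5 + -1·-4 = 4
  a_5 = 0·4 + -1·-5 = 5
  a_6 = 0·5 + -1·4 = -4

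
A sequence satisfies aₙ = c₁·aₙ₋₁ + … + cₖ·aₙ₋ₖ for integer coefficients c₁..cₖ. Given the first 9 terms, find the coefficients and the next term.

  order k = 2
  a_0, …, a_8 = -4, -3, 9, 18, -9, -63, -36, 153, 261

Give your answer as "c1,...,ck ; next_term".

1,-3 ; -198

  a_2 = 1·-3 + -3·-4 = 9
  a_3 = 1·9 + -3·-3 = 18
  a_4 = 1·18 + -3·9 = -9
  a_5 = 1·-9 + -3·18 = -63
  a_6 = 1·-63 + -3·-9 = -36
  a_7 = 1·-36 + -3·-63 = 153
  a_8 = 1·153 + -3·-36 = 261
  a_9 = 1·261 + -3·153 = -198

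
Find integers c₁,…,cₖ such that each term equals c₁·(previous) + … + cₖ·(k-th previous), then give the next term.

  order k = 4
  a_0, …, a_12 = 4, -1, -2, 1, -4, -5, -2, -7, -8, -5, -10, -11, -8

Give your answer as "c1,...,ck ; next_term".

1,0,1,-1 ; -13

  a_4 = 1·1 + 0·-2 + 1·-1 + -1·4 = -4
  a_5 = 1·-4 + 0·1 + 1·-2 + -1·-1 = -5
  a_6 = 1·-5 + 0·-4 + 1·1 + -1·-2 = -2
  a_7 = 1·-2 + 0·-5 + 1·-4 + -1·1 = -7
  a_8 = 1·-7 + 0·-2 + 1·-5 + -1·-4 = -8
  a_9 = 1·-8 + 0·-7 + 1·-2 + -1·-5 = -5
  a_10 = 1·-5 + 0·-8 + 1·-7 + -1·-2 = -10
  a_11 = 1·-10 + 0·-5 + 1·-8 + -1·-7 = -11
  a_12 = 1·-11 + 0·-10 + 1·-5 + -1·-8 = -8
  a_13 = 1·-8 + 0·-11 + 1·-10 + -1·-5 = -13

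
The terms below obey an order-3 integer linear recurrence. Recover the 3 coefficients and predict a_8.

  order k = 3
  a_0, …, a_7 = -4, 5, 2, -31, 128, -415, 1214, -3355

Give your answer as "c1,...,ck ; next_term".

-4,-3,2 ; 8948

  a_3 = -4·2 + -3·5 + 2·-4 = -31
  a_4 = -4·-31 + -3·2 + 2·5 = 128
  a_5 = -4·128 + -3·-31 + 2·2 = -415
  a_6 = -4·-415 + -3·128 + 2·-31 = 1214
  a_7 = -4·1214 + -3·-415 + 2·128 = -3355
  a_8 = -4·-3355 + -3·1214 + 2·-415 = 8948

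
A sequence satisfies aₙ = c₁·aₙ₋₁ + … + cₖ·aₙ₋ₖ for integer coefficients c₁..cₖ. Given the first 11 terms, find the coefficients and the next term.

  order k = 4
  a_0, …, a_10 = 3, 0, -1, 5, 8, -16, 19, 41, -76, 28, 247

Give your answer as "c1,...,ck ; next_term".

-1,-1,3,4 ; -339

  a_4 = -1·5 + -1·-1 + 3·0 + 4·3 = 8
  a_5 = -1·8 + -1·5 + 3·-1 + 4·0 = -16
  a_6 = -1·-16 + -1·8 + 3·5 + 4·-1 = 19
  a_7 = -1·19 + -1·-16 + 3·8 + 4·5 = 41
  a_8 = -1·41 + -1·19 + 3·-16 + 4·8 = -76
  a_9 = -1·-76 + -1·41 + 3·19 + 4·-16 = 28
  a_10 = -1·28 + -1·-76 + 3·41 + 4·19 = 247
  a_11 = -1·247 + -1·28 + 3·-76 + 4·41 = -339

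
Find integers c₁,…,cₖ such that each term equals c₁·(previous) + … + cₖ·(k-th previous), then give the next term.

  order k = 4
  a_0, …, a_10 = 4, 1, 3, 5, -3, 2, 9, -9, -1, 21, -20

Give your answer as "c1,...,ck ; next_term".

-1,-1,1,1 ; -11

  a_4 = -1·5 + -1·3 + 1·1 + 1·4 = -3
  a_5 = -1·-3 + -1·5 + 1·3 + 1·1 = 2
  a_6 = -1·2 + -1·-3 + 1·5 + 1·3 = 9
  a_7 = -1·9 + -1·2 + 1·-3 + 1·5 = -9
  a_8 = -1·-9 + -1·9 + 1·2 + 1·-3 = -1
  a_9 = -1·-1 + -1·-9 + 1·9 + 1·2 = 21
  a_10 = -1·21 + -1·-1 + 1·-9 + 1·9 = -20
  a_11 = -1·-20 + -1·21 + 1·-1 + 1·-9 = -11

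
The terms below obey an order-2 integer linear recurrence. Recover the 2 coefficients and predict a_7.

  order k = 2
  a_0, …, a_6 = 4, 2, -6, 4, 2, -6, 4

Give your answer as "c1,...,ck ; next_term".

  a_2 = -1·2 + -1·4 = -6
  a_3 = -1·-6 + -1·2 = 4
  a_4 = -1·4 + -1·-6 = 2
  a_5 = -1·2 + -1·4 = -6
  a_6 = -1·-6 + -1·2 = 4
  a_7 = -1·4 + -1·-6 = 2

-1,-1 ; 2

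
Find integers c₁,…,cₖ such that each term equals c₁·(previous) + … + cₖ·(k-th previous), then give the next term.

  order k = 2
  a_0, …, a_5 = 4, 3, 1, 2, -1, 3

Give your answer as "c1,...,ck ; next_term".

  a_2 = -1·3 + 1·4 = 1
  a_3 = -1·1 + 1·3 = 2
  a_4 = -1·2 + 1·1 = -1
  a_5 = -1·-1 + 1·2 = 3
  a_6 = -1·3 + 1·-1 = -4

-1,1 ; -4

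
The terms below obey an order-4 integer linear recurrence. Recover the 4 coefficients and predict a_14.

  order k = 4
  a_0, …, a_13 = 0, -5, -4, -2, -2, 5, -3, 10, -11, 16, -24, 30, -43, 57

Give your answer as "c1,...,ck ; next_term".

  a_4 = -1·-2 + 1·-4 + 0·-5 + -1·0 = -2
  a_5 = -1·-2 + 1·-2 + 0·-4 + -1·-5 = 5
  a_6 = -1·5 + 1·-2 + 0·-2 + -1·-4 = -3
  a_7 = -1·-3 + 1·5 + 0·-2 + -1·-2 = 10
  a_8 = -1·10 + 1·-3 + 0·5 + -1·-2 = -11
  a_9 = -1·-11 + 1·10 + 0·-3 + -1·5 = 16
  a_10 = -1·16 + 1·-11 + 0·10 + -1·-3 = -24
  a_11 = -1·-24 + 1·16 + 0·-11 + -1·10 = 30
  a_12 = -1·30 + 1·-24 + 0·16 + -1·-11 = -43
  a_13 = -1·-43 + 1·30 + 0·-24 + -1·16 = 57
  a_14 = -1·57 + 1·-43 + 0·30 + -1·-24 = -76

-1,1,0,-1 ; -76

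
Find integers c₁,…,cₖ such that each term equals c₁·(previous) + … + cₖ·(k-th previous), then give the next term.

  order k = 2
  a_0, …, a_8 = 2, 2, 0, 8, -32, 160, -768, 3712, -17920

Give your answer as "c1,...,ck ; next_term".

  a_2 = -4·2 + 4·2 = 0
  a_3 = -4·0 + 4·2 = 8
  a_4 = -4·8 + 4·0 = -32
  a_5 = -4·-32 + 4·8 = 160
  a_6 = -4·160 + 4·-32 = -768
  a_7 = -4·-768 + 4·160 = 3712
  a_8 = -4·3712 + 4·-768 = -17920
  a_9 = -4·-17920 + 4·3712 = 86528

-4,4 ; 86528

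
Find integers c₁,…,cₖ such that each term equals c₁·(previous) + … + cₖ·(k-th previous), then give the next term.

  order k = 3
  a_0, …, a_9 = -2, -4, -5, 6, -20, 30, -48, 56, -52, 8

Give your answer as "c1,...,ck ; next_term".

  a_3 = -2·-5 + 0·-4 + 2·-2 = 6
  a_4 = -2·6 + 0·-5 + 2·-4 = -20
  a_5 = -2·-20 + 0·6 + 2·-5 = 30
  a_6 = -2·30 + 0·-20 + 2·6 = -48
  a_7 = -2·-48 + 0·30 + 2·-20 = 56
  a_8 = -2·56 + 0·-48 + 2·30 = -52
  a_9 = -2·-52 + 0·56 + 2·-48 = 8
  a_10 = -2·8 + 0·-52 + 2·56 = 96

-2,0,2 ; 96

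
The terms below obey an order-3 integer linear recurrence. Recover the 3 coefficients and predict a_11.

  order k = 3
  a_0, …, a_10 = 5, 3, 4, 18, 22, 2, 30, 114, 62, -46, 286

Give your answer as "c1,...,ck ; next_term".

  a_3 = 1·4 + -2·3 + 4·5 = 18
  a_4 = 1·18 + -2·4 + 4·3 = 22
  a_5 = 1·22 + -2·18 + 4·4 = 2
  a_6 = 1·2 + -2·22 + 4·18 = 30
  a_7 = 1·30 + -2·2 + 4·22 = 114
  a_8 = 1·114 + -2·30 + 4·2 = 62
  a_9 = 1·62 + -2·114 + 4·30 = -46
  a_10 = 1·-46 + -2·62 + 4·114 = 286
  a_11 = 1·286 + -2·-46 + 4·62 = 626

1,-2,4 ; 626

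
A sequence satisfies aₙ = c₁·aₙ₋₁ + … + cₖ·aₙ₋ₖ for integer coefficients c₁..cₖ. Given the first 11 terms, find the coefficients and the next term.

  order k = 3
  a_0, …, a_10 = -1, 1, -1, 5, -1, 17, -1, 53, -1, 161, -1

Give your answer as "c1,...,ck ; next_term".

  a_3 = 1·-1 + 3·1 + -3·-1 = 5
  a_4 = 1·5 + 3·-1 + -3·1 = -1
  a_5 = 1·-1 + 3·5 + -3·-1 = 17
  a_6 = 1·17 + 3·-1 + -3·5 = -1
  a_7 = 1·-1 + 3·17 + -3·-1 = 53
  a_8 = 1·53 + 3·-1 + -3·17 = -1
  a_9 = 1·-1 + 3·53 + -3·-1 = 161
  a_10 = 1·161 + 3·-1 + -3·53 = -1
  a_11 = 1·-1 + 3·161 + -3·-1 = 485

1,3,-3 ; 485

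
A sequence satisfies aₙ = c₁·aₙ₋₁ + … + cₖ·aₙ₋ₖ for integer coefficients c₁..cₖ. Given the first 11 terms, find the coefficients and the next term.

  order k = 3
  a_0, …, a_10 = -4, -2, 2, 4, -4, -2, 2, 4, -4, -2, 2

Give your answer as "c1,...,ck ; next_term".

  a_3 = -1·2 + -1·-2 + -1·-4 = 4
  a_4 = -1·4 + -1·2 + -1·-2 = -4
  a_5 = -1·-4 + -1·4 + -1·2 = -2
  a_6 = -1·-2 + -1·-4 + -1·4 = 2
  a_7 = -1·2 + -1·-2 + -1·-4 = 4
  a_8 = -1·4 + -1·2 + -1·-2 = -4
  a_9 = -1·-4 + -1·4 + -1·2 = -2
  a_10 = -1·-2 + -1·-4 + -1·4 = 2
  a_11 = -1·2 + -1·-2 + -1·-4 = 4

-1,-1,-1 ; 4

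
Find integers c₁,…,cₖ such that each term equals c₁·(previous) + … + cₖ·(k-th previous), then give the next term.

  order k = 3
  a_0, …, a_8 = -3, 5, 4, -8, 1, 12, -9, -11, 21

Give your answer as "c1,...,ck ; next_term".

  a_3 = 0·4 + -1·5 + 1·-3 = -8
  a_4 = 0·-8 + -1·4 + 1·5 = 1
  a_5 = 0·1 + -1·-8 + 1·4 = 12
  a_6 = 0·12 + -1·1 + 1·-8 = -9
  a_7 = 0·-9 + -1·12 + 1·1 = -11
  a_8 = 0·-11 + -1·-9 + 1·12 = 21
  a_9 = 0·21 + -1·-11 + 1·-9 = 2

0,-1,1 ; 2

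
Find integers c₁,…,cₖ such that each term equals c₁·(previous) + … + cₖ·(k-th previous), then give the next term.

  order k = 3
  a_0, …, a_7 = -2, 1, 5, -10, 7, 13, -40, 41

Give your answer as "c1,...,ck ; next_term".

-1,-1,2 ; 25

  a_3 = -1·5 + -1·1 + 2·-2 = -10
  a_4 = -1·-10 + -1·5 + 2·1 = 7
  a_5 = -1·7 + -1·-10 + 2·5 = 13
  a_6 = -1·13 + -1·7 + 2·-10 = -40
  a_7 = -1·-40 + -1·13 + 2·7 = 41
  a_8 = -1·41 + -1·-40 + 2·13 = 25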